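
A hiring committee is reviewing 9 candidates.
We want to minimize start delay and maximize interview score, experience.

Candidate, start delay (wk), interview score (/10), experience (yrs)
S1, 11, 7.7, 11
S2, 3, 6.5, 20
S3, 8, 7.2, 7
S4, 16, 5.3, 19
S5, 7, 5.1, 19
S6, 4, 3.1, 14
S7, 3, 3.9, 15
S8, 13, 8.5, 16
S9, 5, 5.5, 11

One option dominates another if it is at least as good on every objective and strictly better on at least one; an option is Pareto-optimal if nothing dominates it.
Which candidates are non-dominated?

S1, S2, S3, S8

S1: not dominated.
S2: not dominated (best experience).
S3: not dominated.
S4: dominated by S2 (start delay 3≤16, interview score 6.5≥5.3, experience 20≥19).
S5: dominated by S2 (start delay 3≤7, interview score 6.5≥5.1, experience 20≥19).
S6: dominated by S2 (start delay 3≤4, interview score 6.5≥3.1, experience 20≥14).
S7: dominated by S2 (start delay 3≤3, interview score 6.5≥3.9, experience 20≥15).
S8: not dominated (best interview score).
S9: dominated by S2 (start delay 3≤5, interview score 6.5≥5.5, experience 20≥11).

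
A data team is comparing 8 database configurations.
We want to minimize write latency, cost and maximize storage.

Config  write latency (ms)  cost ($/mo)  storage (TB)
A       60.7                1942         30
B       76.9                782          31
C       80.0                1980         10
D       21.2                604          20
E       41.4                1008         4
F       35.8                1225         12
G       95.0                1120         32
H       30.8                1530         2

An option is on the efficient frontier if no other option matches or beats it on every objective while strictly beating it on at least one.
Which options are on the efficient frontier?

A: not dominated.
B: not dominated.
C: dominated by A (write latency 60.7≤80.0, cost 1942≤1980, storage 30≥10).
D: not dominated (best write latency).
E: dominated by D (write latency 21.2≤41.4, cost 604≤1008, storage 20≥4).
F: dominated by D (write latency 21.2≤35.8, cost 604≤1225, storage 20≥12).
G: not dominated (best storage).
H: dominated by D (write latency 21.2≤30.8, cost 604≤1530, storage 20≥2).

A, B, D, G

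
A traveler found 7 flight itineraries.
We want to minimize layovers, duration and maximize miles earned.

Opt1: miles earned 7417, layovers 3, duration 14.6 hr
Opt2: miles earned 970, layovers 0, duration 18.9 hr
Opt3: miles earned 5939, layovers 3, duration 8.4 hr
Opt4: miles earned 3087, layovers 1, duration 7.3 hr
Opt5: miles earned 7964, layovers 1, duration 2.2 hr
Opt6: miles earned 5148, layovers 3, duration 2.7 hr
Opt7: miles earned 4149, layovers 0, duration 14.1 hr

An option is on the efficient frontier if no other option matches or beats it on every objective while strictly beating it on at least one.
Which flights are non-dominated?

Opt1: dominated by Opt5 (miles earned 7964≥7417, layovers 1≤3, duration 2.2≤14.6).
Opt2: dominated by Opt7 (miles earned 4149≥970, layovers 0≤0, duration 14.1≤18.9).
Opt3: dominated by Opt5 (miles earned 7964≥5939, layovers 1≤3, duration 2.2≤8.4).
Opt4: dominated by Opt5 (miles earned 7964≥3087, layovers 1≤1, duration 2.2≤7.3).
Opt5: not dominated (best miles earned).
Opt6: dominated by Opt5 (miles earned 7964≥5148, layovers 1≤3, duration 2.2≤2.7).
Opt7: not dominated.

Opt5, Opt7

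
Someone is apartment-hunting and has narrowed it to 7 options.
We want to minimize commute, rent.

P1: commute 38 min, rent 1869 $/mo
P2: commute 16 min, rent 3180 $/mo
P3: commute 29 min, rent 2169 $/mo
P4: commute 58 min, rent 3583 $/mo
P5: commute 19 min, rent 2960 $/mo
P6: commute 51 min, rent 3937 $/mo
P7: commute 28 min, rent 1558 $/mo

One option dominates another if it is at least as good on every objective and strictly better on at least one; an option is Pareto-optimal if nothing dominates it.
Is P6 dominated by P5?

Yes

P5 vs P6: commute 19≤51, rent 2960≤3937 — P5 is at least as good on every objective with at least one strict improvement.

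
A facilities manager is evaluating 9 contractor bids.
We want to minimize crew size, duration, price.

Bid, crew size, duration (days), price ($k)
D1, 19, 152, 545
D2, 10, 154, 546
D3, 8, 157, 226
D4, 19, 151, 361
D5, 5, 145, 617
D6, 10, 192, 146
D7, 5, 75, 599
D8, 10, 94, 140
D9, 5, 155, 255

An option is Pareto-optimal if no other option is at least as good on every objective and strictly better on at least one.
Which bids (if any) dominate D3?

none

D1: worse on crew size (19 vs 8).
D2: worse on crew size (10 vs 8).
D4: worse on crew size (19 vs 8).
D5: worse on price (617 vs 226).
D6: worse on crew size (10 vs 8).
D7: worse on price (599 vs 226).
D8: worse on crew size (10 vs 8).
D9: worse on price (255 vs 226).
No option dominates D3.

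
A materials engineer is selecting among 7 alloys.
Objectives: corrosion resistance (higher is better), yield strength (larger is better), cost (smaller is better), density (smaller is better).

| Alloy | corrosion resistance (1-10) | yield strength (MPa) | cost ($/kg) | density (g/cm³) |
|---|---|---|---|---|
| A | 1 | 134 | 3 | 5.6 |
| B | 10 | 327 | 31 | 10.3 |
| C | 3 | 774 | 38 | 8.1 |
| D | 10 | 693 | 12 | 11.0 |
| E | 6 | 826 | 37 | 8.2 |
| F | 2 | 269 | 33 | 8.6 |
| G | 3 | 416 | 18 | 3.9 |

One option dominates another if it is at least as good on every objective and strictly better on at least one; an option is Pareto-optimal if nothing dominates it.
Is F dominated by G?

G vs F: corrosion resistance 3≥2, yield strength 416≥269, cost 18≤33, density 3.9≤8.6 — G is at least as good on every objective with at least one strict improvement.

Yes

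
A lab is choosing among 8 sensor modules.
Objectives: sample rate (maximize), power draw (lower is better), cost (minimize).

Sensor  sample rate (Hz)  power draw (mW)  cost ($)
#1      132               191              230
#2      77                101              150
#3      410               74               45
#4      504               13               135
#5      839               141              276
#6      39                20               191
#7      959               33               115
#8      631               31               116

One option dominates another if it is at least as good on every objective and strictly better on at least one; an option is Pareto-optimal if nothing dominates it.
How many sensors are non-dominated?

4

#1: dominated by #3 (sample rate 410≥132, power draw 74≤191, cost 45≤230).
#2: dominated by #3 (sample rate 410≥77, power draw 74≤101, cost 45≤150).
#3: not dominated (best cost).
#4: not dominated (best power draw).
#5: dominated by #7 (sample rate 959≥839, power draw 33≤141, cost 115≤276).
#6: dominated by #4 (sample rate 504≥39, power draw 13≤20, cost 135≤191).
#7: not dominated (best sample rate).
#8: not dominated.
Pareto-optimal: #3, #4, #7, #8 → 4.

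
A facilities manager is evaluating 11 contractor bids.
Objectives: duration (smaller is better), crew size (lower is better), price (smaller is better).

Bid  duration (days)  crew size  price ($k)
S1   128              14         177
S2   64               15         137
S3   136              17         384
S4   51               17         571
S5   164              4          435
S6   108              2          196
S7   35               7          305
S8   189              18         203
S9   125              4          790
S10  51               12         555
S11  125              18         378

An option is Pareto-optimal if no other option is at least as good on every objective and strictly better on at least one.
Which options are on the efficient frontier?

S1: not dominated.
S2: not dominated (best price).
S3: dominated by S1 (duration 128≤136, crew size 14≤17, price 177≤384).
S4: dominated by S7 (duration 35≤51, crew size 7≤17, price 305≤571).
S5: dominated by S6 (duration 108≤164, crew size 2≤4, price 196≤435).
S6: not dominated (best crew size).
S7: not dominated (best duration).
S8: dominated by S1 (duration 128≤189, crew size 14≤18, price 177≤203).
S9: dominated by S6 (duration 108≤125, crew size 2≤4, price 196≤790).
S10: dominated by S7 (duration 35≤51, crew size 7≤12, price 305≤555).
S11: dominated by S2 (duration 64≤125, crew size 15≤18, price 137≤378).

S1, S2, S6, S7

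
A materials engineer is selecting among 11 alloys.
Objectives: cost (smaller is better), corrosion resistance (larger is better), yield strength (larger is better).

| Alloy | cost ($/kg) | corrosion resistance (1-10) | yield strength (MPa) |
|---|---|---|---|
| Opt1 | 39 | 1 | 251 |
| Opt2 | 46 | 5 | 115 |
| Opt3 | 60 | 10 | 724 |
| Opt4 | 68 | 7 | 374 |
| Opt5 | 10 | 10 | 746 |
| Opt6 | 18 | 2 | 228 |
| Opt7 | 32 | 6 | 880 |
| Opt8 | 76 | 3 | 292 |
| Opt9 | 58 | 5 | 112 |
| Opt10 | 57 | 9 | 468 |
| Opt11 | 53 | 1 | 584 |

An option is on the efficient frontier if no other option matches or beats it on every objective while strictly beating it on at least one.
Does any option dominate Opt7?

Opt1: worse on cost (39 vs 32).
Opt2: worse on cost (46 vs 32).
Opt3: worse on cost (60 vs 32).
Opt4: worse on cost (68 vs 32).
Opt5: worse on yield strength (746 vs 880).
Opt6: worse on corrosion resistance (2 vs 6).
Opt8: worse on cost (76 vs 32).
Opt9: worse on cost (58 vs 32).
Opt10: worse on cost (57 vs 32).
Opt11: worse on cost (53 vs 32).
No option is at least as good as Opt7 on every objective and strictly better on one.

No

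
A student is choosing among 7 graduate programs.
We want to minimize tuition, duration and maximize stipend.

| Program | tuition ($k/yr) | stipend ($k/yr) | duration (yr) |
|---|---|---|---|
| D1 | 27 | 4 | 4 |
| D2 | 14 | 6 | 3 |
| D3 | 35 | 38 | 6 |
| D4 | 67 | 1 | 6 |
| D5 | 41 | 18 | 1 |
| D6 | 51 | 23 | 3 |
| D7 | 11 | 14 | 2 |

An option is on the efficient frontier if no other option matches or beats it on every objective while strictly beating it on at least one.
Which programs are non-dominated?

D3, D5, D6, D7

D1: dominated by D2 (tuition 14≤27, stipend 6≥4, duration 3≤4).
D2: dominated by D7 (tuition 11≤14, stipend 14≥6, duration 2≤3).
D3: not dominated (best stipend).
D4: dominated by D1 (tuition 27≤67, stipend 4≥1, duration 4≤6).
D5: not dominated (best duration).
D6: not dominated.
D7: not dominated (best tuition).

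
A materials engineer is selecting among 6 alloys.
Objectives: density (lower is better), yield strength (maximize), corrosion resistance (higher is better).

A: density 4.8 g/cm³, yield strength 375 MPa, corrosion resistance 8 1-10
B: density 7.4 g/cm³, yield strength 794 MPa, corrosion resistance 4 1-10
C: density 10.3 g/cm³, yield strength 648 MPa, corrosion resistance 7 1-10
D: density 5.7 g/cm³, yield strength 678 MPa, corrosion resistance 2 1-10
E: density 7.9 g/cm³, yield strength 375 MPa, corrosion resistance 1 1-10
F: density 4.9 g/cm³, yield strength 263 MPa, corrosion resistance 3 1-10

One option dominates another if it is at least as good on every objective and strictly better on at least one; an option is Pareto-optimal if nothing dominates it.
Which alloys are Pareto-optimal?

A, B, C, D

A: not dominated (best density).
B: not dominated (best yield strength).
C: not dominated.
D: not dominated.
E: dominated by A (density 4.8≤7.9, yield strength 375≥375, corrosion resistance 8≥1).
F: dominated by A (density 4.8≤4.9, yield strength 375≥263, corrosion resistance 8≥3).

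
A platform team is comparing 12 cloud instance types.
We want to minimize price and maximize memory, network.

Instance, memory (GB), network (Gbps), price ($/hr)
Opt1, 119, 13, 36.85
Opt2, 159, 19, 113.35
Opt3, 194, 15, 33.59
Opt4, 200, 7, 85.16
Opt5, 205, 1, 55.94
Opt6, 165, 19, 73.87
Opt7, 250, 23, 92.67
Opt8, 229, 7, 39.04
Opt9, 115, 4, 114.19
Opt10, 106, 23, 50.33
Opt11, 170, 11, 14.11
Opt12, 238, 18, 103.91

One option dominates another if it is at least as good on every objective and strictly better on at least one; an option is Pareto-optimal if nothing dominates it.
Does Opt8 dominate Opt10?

Opt8 vs Opt10: Opt8 is worse on network (7 vs 23), so it does not dominate Opt10.

No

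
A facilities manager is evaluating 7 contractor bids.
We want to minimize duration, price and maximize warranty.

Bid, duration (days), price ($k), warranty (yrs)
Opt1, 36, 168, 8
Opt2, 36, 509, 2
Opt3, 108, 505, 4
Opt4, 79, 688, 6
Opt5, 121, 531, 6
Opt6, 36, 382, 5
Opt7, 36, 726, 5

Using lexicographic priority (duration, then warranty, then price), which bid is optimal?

First minimize duration: best is 36, kept {Opt1, Opt2, Opt6, Opt7}.
Then maximize warranty: best is 8, kept {Opt1}.

Opt1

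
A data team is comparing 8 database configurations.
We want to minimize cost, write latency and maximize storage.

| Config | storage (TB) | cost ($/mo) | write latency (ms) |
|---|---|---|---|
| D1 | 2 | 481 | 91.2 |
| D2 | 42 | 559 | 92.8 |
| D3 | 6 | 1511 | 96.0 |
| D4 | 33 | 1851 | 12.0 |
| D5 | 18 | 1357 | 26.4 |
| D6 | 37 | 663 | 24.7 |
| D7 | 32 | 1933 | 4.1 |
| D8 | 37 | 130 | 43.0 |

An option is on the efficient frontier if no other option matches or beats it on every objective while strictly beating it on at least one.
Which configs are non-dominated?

D1: dominated by D8 (storage 37≥2, cost 130≤481, write latency 43.0≤91.2).
D2: not dominated (best storage).
D3: dominated by D2 (storage 42≥6, cost 559≤1511, write latency 92.8≤96.0).
D4: not dominated.
D5: dominated by D6 (storage 37≥18, cost 663≤1357, write latency 24.7≤26.4).
D6: not dominated.
D7: not dominated (best write latency).
D8: not dominated (best cost).

D2, D4, D6, D7, D8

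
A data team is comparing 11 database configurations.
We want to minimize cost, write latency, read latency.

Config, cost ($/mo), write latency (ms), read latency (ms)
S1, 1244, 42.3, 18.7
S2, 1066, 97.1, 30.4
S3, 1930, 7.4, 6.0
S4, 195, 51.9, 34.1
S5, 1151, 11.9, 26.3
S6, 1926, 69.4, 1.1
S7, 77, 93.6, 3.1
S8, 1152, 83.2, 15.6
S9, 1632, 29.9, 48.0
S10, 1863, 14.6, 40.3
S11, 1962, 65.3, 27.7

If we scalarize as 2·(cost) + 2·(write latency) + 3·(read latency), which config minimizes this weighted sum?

S7

S1: 2·1244 + 2·42.3 + 3·18.7 = 2628.7
S2: 2·1066 + 2·97.1 + 3·30.4 = 2417.4
S3: 2·1930 + 2·7.4 + 3·6.0 = 3892.8
S4: 2·195 + 2·51.9 + 3·34.1 = 596.1
S5: 2·1151 + 2·11.9 + 3·26.3 = 2404.7
S6: 2·1926 + 2·69.4 + 3·1.1 = 3994.1
S7: 2·77 + 2·93.6 + 3·3.1 = 350.5
S8: 2·1152 + 2·83.2 + 3·15.6 = 2517.2
S9: 2·1632 + 2·29.9 + 3·48.0 = 3467.8
S10: 2·1863 + 2·14.6 + 3·40.3 = 3876.1
S11: 2·1962 + 2·65.3 + 3·27.7 = 4137.7
Lowest: S7 at 350.5.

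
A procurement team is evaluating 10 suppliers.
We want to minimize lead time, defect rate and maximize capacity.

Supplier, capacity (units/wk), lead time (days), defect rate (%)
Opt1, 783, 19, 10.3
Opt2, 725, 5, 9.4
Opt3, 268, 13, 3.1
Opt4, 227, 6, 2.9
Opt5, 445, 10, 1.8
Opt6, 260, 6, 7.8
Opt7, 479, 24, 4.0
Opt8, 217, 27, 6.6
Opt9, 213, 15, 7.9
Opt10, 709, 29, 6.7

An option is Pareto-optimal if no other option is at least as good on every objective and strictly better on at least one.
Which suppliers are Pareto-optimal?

Opt1, Opt2, Opt4, Opt5, Opt6, Opt7, Opt10

Opt1: not dominated (best capacity).
Opt2: not dominated (best lead time).
Opt3: dominated by Opt5 (capacity 445≥268, lead time 10≤13, defect rate 1.8≤3.1).
Opt4: not dominated.
Opt5: not dominated (best defect rate).
Opt6: not dominated.
Opt7: not dominated.
Opt8: dominated by Opt3 (capacity 268≥217, lead time 13≤27, defect rate 3.1≤6.6).
Opt9: dominated by Opt3 (capacity 268≥213, lead time 13≤15, defect rate 3.1≤7.9).
Opt10: not dominated.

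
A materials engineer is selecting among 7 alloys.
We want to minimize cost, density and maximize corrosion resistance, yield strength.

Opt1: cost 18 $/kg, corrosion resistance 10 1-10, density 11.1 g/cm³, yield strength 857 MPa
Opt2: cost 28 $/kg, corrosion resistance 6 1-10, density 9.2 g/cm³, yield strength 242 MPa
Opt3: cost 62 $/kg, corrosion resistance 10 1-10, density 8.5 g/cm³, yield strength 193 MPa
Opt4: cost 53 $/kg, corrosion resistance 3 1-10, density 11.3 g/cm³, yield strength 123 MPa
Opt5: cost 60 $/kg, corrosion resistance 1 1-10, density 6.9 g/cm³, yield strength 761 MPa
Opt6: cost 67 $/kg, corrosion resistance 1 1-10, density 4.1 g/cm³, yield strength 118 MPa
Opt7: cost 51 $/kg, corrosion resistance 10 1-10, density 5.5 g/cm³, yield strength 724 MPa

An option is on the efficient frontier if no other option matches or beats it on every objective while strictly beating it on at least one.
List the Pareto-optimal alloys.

Opt1, Opt2, Opt5, Opt6, Opt7

Opt1: not dominated (best cost).
Opt2: not dominated.
Opt3: dominated by Opt7 (cost 51≤62, corrosion resistance 10≥10, density 5.5≤8.5, yield strength 724≥193).
Opt4: dominated by Opt1 (cost 18≤53, corrosion resistance 10≥3, density 11.1≤11.3, yield strength 857≥123).
Opt5: not dominated.
Opt6: not dominated (best density).
Opt7: not dominated.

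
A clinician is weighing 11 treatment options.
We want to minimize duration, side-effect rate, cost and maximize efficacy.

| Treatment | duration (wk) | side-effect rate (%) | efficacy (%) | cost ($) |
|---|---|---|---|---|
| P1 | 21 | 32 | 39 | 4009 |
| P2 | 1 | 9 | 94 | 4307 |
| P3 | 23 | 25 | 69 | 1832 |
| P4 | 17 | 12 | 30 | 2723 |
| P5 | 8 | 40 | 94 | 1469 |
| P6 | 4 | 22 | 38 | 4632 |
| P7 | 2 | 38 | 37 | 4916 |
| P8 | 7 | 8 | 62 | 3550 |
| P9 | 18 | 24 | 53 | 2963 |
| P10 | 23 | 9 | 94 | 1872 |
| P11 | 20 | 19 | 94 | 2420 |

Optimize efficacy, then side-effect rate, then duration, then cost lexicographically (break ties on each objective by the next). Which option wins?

P2

First maximize efficacy: best is 94, kept {P2, P5, P10, P11}.
Then minimize side-effect rate: best is 9, kept {P2, P10}.
Then minimize duration: best is 1, kept {P2}.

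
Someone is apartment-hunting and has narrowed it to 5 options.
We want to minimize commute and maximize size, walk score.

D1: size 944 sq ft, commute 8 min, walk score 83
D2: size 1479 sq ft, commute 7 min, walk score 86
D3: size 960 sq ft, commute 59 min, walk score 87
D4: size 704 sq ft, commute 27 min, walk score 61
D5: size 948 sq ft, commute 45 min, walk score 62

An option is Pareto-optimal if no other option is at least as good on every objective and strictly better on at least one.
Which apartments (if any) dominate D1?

D2: size 1479≥944, commute 7≤8, walk score 86≥83 — dominates D1.
Others (D3, D4, D5) are each worse than D1 on at least one objective.

D2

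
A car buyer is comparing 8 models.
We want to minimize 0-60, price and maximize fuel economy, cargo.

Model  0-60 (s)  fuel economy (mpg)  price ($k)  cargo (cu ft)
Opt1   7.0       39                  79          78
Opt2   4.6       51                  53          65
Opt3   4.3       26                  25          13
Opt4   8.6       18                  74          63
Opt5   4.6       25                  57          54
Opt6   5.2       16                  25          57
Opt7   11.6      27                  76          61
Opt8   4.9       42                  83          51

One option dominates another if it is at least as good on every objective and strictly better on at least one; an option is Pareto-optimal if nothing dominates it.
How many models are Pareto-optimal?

Opt1: not dominated (best cargo).
Opt2: not dominated (best fuel economy).
Opt3: not dominated (best 0-60).
Opt4: dominated by Opt2 (0-60 4.6≤8.6, fuel economy 51≥18, price 53≤74, cargo 65≥63).
Opt5: dominated by Opt2 (0-60 4.6≤4.6, fuel economy 51≥25, price 53≤57, cargo 65≥54).
Opt6: not dominated.
Opt7: dominated by Opt2 (0-60 4.6≤11.6, fuel economy 51≥27, price 53≤76, cargo 65≥61).
Opt8: dominated by Opt2 (0-60 4.6≤4.9, fuel economy 51≥42, price 53≤83, cargo 65≥51).
Pareto-optimal: Opt1, Opt2, Opt3, Opt6 → 4.

4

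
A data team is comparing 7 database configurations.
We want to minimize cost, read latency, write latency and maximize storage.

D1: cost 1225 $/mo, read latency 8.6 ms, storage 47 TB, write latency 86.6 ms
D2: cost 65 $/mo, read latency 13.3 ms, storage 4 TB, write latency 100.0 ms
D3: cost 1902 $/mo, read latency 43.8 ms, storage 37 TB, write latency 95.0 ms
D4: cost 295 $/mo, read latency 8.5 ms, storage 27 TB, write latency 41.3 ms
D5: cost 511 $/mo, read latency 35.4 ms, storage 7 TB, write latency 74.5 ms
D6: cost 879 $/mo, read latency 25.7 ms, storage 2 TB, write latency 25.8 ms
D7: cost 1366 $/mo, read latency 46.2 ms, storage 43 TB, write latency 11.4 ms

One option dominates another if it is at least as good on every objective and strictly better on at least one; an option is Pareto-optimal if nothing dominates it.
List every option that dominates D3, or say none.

D1

D1: cost 1225≤1902, read latency 8.6≤43.8, storage 47≥37, write latency 86.6≤95.0 — dominates D3.
Others (D2, D4, D5, D6, D7) are each worse than D3 on at least one objective.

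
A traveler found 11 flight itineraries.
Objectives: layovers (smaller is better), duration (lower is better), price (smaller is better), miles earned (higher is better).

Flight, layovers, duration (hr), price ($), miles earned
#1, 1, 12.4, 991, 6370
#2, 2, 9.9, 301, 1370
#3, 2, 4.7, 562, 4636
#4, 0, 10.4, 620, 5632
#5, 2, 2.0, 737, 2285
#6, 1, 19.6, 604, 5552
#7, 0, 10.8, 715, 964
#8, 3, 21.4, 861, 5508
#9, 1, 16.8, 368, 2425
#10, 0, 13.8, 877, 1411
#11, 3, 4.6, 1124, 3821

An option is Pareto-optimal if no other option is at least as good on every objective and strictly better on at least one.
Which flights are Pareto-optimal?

#1, #2, #3, #4, #5, #6, #9, #11

#1: not dominated (best miles earned).
#2: not dominated (best price).
#3: not dominated.
#4: not dominated.
#5: not dominated (best duration).
#6: not dominated.
#7: dominated by #4 (layovers 0≤0, duration 10.4≤10.8, price 620≤715, miles earned 5632≥964).
#8: dominated by #4 (layovers 0≤3, duration 10.4≤21.4, price 620≤861, miles earned 5632≥5508).
#9: not dominated.
#10: dominated by #4 (layovers 0≤0, duration 10.4≤13.8, price 620≤877, miles earned 5632≥1411).
#11: not dominated.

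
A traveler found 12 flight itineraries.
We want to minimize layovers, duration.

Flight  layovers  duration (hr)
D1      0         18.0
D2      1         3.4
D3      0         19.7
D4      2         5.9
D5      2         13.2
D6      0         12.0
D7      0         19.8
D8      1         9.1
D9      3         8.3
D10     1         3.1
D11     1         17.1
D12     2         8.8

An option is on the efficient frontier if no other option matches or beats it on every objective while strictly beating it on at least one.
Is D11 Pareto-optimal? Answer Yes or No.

No

D2 vs D11: layovers 1≤1, duration 3.4≤17.1 — D2 is at least as good on every objective and strictly better on at least one, so D2 dominates D11.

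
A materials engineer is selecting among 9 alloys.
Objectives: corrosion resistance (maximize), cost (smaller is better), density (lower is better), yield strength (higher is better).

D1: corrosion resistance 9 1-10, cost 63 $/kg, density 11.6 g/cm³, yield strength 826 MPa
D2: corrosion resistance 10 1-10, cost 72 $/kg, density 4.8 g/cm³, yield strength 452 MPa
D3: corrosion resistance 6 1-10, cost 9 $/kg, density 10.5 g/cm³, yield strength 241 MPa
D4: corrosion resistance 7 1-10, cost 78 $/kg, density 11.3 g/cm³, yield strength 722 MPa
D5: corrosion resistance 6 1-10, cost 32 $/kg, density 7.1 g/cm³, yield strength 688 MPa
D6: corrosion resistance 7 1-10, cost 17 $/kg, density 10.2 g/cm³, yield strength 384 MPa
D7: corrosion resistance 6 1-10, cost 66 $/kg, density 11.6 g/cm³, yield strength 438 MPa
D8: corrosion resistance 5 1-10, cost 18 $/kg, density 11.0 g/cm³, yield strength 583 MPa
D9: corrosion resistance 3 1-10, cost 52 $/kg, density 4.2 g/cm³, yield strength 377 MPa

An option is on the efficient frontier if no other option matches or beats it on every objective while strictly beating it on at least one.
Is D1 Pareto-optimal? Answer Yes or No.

Yes

D2: worse on cost (72 vs 63).
D3: worse on corrosion resistance (6 vs 9).
D4: worse on corrosion resistance (7 vs 9).
D5: worse on corrosion resistance (6 vs 9).
D6: worse on corrosion resistance (7 vs 9).
D7: worse on corrosion resistance (6 vs 9).
D8: worse on corrosion resistance (5 vs 9).
D9: worse on corrosion resistance (3 vs 9).
No option is at least as good as D1 on every objective and strictly better on one.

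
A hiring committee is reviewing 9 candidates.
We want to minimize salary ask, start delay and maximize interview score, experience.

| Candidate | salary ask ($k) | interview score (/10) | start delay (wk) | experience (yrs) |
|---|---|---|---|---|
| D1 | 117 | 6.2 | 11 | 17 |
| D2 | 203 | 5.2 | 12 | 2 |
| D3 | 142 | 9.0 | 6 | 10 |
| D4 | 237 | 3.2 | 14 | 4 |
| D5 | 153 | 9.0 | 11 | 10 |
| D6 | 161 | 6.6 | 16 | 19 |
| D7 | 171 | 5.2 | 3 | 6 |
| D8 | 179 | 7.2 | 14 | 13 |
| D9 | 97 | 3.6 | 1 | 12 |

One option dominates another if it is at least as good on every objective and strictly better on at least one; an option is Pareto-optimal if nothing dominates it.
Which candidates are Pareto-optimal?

D1: not dominated.
D2: dominated by D1 (salary ask 117≤203, interview score 6.2≥5.2, start delay 11≤12, experience 17≥2).
D3: not dominated.
D4: dominated by D1 (salary ask 117≤237, interview score 6.2≥3.2, start delay 11≤14, experience 17≥4).
D5: dominated by D3 (salary ask 142≤153, interview score 9.0≥9.0, start delay 6≤11, experience 10≥10).
D6: not dominated (best experience).
D7: not dominated.
D8: not dominated.
D9: not dominated (best salary ask).

D1, D3, D6, D7, D8, D9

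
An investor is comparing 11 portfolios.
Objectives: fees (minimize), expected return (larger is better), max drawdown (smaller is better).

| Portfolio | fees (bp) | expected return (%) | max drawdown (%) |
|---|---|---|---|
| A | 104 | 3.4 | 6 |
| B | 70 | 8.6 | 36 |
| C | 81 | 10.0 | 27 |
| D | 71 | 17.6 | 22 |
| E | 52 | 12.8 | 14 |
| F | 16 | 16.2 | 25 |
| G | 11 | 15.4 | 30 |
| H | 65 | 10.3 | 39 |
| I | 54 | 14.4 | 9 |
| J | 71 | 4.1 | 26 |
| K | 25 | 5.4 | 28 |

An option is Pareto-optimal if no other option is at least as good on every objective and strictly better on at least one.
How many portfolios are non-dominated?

6

A: not dominated (best max drawdown).
B: dominated by E (fees 52≤70, expected return 12.8≥8.6, max drawdown 14≤36).
C: dominated by D (fees 71≤81, expected return 17.6≥10.0, max drawdown 22≤27).
D: not dominated (best expected return).
E: not dominated.
F: not dominated.
G: not dominated (best fees).
H: dominated by E (fees 52≤65, expected return 12.8≥10.3, max drawdown 14≤39).
I: not dominated.
J: dominated by D (fees 71≤71, expected return 17.6≥4.1, max drawdown 22≤26).
K: dominated by F (fees 16≤25, expected return 16.2≥5.4, max drawdown 25≤28).
Pareto-optimal: A, D, E, F, G, I → 6.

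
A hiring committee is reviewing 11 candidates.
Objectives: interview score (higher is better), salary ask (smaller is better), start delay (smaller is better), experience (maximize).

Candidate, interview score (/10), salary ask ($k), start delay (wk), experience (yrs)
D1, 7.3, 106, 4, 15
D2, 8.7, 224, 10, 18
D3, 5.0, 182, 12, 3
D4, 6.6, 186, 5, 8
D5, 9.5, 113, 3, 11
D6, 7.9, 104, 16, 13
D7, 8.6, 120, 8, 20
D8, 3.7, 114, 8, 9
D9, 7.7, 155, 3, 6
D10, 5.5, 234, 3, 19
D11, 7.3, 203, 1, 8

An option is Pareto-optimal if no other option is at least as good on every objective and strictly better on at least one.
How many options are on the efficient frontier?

D1: not dominated.
D2: not dominated.
D3: dominated by D1 (interview score 7.3≥5.0, salary ask 106≤182, start delay 4≤12, experience 15≥3).
D4: dominated by D1 (interview score 7.3≥6.6, salary ask 106≤186, start delay 4≤5, experience 15≥8).
D5: not dominated (best interview score).
D6: not dominated (best salary ask).
D7: not dominated (best experience).
D8: dominated by D1 (interview score 7.3≥3.7, salary ask 106≤114, start delay 4≤8, experience 15≥9).
D9: dominated by D5 (interview score 9.5≥7.7, salary ask 113≤155, start delay 3≤3, experience 11≥6).
D10: not dominated.
D11: not dominated (best start delay).
Pareto-optimal: D1, D2, D5, D6, D7, D10, D11 → 7.

7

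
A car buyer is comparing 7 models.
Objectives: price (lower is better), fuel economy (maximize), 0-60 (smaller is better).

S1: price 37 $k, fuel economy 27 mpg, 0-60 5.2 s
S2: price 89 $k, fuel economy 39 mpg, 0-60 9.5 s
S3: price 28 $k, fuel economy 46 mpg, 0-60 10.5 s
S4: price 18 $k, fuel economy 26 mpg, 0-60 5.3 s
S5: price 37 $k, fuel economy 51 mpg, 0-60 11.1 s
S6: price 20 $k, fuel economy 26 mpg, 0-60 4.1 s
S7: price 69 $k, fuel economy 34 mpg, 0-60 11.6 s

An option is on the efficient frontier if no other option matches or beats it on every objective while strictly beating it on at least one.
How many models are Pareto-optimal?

S1: not dominated.
S2: not dominated.
S3: not dominated.
S4: not dominated (best price).
S5: not dominated (best fuel economy).
S6: not dominated (best 0-60).
S7: dominated by S3 (price 28≤69, fuel economy 46≥34, 0-60 10.5≤11.6).
Pareto-optimal: S1, S2, S3, S4, S5, S6 → 6.

6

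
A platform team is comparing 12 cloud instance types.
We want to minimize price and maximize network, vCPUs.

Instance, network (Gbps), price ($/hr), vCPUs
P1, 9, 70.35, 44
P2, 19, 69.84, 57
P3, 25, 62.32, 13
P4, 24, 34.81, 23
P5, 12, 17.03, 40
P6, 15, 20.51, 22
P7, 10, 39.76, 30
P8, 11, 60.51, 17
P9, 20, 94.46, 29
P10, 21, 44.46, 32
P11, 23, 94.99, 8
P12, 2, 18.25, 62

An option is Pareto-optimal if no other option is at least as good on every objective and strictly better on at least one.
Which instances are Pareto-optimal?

P2, P3, P4, P5, P6, P10, P12

P1: dominated by P2 (network 19≥9, price 69.84≤70.35, vCPUs 57≥44).
P2: not dominated.
P3: not dominated (best network).
P4: not dominated.
P5: not dominated (best price).
P6: not dominated.
P7: dominated by P5 (network 12≥10, price 17.03≤39.76, vCPUs 40≥30).
P8: dominated by P4 (network 24≥11, price 34.81≤60.51, vCPUs 23≥17).
P9: dominated by P10 (network 21≥20, price 44.46≤94.46, vCPUs 32≥29).
P10: not dominated.
P11: dominated by P3 (network 25≥23, price 62.32≤94.99, vCPUs 13≥8).
P12: not dominated (best vCPUs).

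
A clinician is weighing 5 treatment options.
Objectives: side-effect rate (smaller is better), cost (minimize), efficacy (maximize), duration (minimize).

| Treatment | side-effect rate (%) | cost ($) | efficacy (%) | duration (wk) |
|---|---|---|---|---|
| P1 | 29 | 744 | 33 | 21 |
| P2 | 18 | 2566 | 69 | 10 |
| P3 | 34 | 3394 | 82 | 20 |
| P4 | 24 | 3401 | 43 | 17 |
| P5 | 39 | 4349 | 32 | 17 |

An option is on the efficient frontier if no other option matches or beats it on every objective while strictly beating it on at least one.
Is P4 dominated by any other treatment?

P2 vs P4: side-effect rate 18≤24, cost 2566≤3401, efficacy 69≥43, duration 10≤17 — P2 is at least as good on every objective and strictly better on at least one, so P2 dominates P4.

Yes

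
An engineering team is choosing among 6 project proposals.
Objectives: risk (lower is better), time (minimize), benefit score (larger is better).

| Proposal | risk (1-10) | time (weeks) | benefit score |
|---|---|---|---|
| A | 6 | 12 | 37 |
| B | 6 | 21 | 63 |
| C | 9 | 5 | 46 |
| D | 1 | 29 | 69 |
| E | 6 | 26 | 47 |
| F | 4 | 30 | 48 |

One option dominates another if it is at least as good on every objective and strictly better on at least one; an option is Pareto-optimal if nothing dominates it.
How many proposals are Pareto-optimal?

4

A: not dominated.
B: not dominated.
C: not dominated (best time).
D: not dominated (best risk).
E: dominated by B (risk 6≤6, time 21≤26, benefit score 63≥47).
F: dominated by D (risk 1≤4, time 29≤30, benefit score 69≥48).
Pareto-optimal: A, B, C, D → 4.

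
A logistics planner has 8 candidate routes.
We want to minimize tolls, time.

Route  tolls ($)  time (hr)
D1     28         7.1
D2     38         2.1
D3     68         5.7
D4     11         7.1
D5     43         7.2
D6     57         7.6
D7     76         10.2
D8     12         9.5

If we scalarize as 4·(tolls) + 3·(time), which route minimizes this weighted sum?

D1: 4·28 + 3·7.1 = 133.3
D2: 4·38 + 3·2.1 = 158.3
D3: 4·68 + 3·5.7 = 289.1
D4: 4·11 + 3·7.1 = 65.3
D5: 4·43 + 3·7.2 = 193.6
D6: 4·57 + 3·7.6 = 250.8
D7: 4·76 + 3·10.2 = 334.6
D8: 4·12 + 3·9.5 = 76.5
Lowest: D4 at 65.3.

D4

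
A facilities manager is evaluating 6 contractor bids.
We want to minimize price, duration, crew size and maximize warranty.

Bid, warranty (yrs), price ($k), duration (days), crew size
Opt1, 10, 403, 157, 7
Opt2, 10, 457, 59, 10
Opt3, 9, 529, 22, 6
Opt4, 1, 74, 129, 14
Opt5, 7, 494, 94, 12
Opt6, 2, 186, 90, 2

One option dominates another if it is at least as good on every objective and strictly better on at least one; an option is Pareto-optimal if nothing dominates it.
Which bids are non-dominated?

Opt1: not dominated.
Opt2: not dominated.
Opt3: not dominated (best duration).
Opt4: not dominated (best price).
Opt5: dominated by Opt2 (warranty 10≥7, price 457≤494, duration 59≤94, crew size 10≤12).
Opt6: not dominated (best crew size).

Opt1, Opt2, Opt3, Opt4, Opt6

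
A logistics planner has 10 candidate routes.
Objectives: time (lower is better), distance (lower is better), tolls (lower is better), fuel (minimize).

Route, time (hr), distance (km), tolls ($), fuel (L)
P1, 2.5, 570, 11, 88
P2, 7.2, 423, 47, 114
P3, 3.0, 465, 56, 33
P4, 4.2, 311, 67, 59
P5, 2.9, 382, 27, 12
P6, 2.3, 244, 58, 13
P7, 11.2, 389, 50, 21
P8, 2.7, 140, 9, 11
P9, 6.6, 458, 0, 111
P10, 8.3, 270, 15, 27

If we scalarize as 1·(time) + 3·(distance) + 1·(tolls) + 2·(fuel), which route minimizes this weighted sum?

P1: 1·2.5 + 3·570 + 1·11 + 2·88 = 1899.5
P2: 1·7.2 + 3·423 + 1·47 + 2·114 = 1551.2
P3: 1·3.0 + 3·465 + 1·56 + 2·33 = 1520.0
P4: 1·4.2 + 3·311 + 1·67 + 2·59 = 1122.2
P5: 1·2.9 + 3·382 + 1·27 + 2·12 = 1199.9
P6: 1·2.3 + 3·244 + 1·58 + 2·13 = 818.3
P7: 1·11.2 + 3·389 + 1·50 + 2·21 = 1270.2
P8: 1·2.7 + 3·140 + 1·9 + 2·11 = 453.7
P9: 1·6.6 + 3·458 + 1·0 + 2·111 = 1602.6
P10: 1·8.3 + 3·270 + 1·15 + 2·27 = 887.3
Lowest: P8 at 453.7.

P8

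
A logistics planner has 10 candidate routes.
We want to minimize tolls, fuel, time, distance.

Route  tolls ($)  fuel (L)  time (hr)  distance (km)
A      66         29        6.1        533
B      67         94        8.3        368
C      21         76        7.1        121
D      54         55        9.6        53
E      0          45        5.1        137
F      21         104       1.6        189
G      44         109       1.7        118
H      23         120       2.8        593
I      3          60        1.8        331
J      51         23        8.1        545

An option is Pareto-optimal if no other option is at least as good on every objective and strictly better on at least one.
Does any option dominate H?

F vs H: tolls 21≤23, fuel 104≤120, time 1.6≤2.8, distance 189≤593 — F is at least as good on every objective and strictly better on at least one, so F dominates H.

Yes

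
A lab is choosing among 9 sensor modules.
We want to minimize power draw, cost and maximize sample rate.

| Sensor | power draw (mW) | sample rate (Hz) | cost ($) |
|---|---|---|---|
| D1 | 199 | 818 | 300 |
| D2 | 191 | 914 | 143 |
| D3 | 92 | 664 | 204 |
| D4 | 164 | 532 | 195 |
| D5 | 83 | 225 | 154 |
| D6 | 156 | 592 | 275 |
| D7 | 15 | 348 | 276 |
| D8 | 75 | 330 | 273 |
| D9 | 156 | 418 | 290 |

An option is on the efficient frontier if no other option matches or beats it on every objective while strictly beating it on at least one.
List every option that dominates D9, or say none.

D3: power draw 92≤156, sample rate 664≥418, cost 204≤290 — dominates D9.
D6: power draw 156≤156, sample rate 592≥418, cost 275≤290 — dominates D9.
Others (D1, D2, D4, D5, D7, D8) are each worse than D9 on at least one objective.

D3, D6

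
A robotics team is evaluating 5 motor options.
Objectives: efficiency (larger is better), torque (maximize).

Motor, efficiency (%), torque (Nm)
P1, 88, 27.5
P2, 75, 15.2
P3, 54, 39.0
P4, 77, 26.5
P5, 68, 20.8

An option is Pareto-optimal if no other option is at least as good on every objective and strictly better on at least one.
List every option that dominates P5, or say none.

P1: efficiency 88≥68, torque 27.5≥20.8 — dominates P5.
P4: efficiency 77≥68, torque 26.5≥20.8 — dominates P5.
Others (P2, P3) are each worse than P5 on at least one objective.

P1, P4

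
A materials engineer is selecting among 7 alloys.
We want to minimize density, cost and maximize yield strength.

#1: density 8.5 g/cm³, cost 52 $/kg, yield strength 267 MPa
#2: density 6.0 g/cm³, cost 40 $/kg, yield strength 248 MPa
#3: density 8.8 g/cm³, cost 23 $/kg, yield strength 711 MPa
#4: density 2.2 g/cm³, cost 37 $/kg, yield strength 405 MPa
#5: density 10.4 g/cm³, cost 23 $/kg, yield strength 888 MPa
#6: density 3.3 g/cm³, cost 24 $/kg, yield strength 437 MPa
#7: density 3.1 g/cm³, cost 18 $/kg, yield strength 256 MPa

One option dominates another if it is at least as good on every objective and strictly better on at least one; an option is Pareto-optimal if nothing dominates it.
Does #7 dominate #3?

No

#7 vs #3: #7 is worse on yield strength (256 vs 711), so it does not dominate #3.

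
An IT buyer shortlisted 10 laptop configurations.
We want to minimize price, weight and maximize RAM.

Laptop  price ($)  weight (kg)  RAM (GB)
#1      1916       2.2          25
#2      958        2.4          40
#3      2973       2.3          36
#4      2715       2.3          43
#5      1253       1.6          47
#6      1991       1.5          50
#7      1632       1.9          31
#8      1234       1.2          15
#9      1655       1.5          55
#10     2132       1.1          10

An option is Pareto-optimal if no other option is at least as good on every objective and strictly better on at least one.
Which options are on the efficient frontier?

#2, #5, #8, #9, #10

#1: dominated by #5 (price 1253≤1916, weight 1.6≤2.2, RAM 47≥25).
#2: not dominated (best price).
#3: dominated by #4 (price 2715≤2973, weight 2.3≤2.3, RAM 43≥36).
#4: dominated by #5 (price 1253≤2715, weight 1.6≤2.3, RAM 47≥43).
#5: not dominated.
#6: dominated by #9 (price 1655≤1991, weight 1.5≤1.5, RAM 55≥50).
#7: dominated by #5 (price 1253≤1632, weight 1.6≤1.9, RAM 47≥31).
#8: not dominated.
#9: not dominated (best RAM).
#10: not dominated (best weight).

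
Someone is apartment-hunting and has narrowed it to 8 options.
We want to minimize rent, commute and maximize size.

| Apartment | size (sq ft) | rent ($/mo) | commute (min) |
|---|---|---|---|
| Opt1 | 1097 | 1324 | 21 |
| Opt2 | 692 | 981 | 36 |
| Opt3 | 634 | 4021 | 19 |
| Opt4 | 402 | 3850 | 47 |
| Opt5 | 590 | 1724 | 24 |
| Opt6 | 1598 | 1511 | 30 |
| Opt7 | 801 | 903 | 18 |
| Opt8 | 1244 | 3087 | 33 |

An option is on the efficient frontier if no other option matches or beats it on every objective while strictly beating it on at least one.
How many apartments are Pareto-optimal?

3

Opt1: not dominated.
Opt2: dominated by Opt7 (size 801≥692, rent 903≤981, commute 18≤36).
Opt3: dominated by Opt7 (size 801≥634, rent 903≤4021, commute 18≤19).
Opt4: dominated by Opt1 (size 1097≥402, rent 1324≤3850, commute 21≤47).
Opt5: dominated by Opt1 (size 1097≥590, rent 1324≤1724, commute 21≤24).
Opt6: not dominated (best size).
Opt7: not dominated (best rent).
Opt8: dominated by Opt6 (size 1598≥1244, rent 1511≤3087, commute 30≤33).
Pareto-optimal: Opt1, Opt6, Opt7 → 3.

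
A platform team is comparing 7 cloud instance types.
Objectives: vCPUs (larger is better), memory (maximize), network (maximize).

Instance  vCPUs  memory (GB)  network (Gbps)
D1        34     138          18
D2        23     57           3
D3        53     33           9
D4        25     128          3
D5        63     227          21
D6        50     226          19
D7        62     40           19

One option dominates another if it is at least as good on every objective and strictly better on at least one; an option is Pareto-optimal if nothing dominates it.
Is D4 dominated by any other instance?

D1 vs D4: vCPUs 34≥25, memory 138≥128, network 18≥3 — D1 is at least as good on every objective and strictly better on at least one, so D1 dominates D4.

Yes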